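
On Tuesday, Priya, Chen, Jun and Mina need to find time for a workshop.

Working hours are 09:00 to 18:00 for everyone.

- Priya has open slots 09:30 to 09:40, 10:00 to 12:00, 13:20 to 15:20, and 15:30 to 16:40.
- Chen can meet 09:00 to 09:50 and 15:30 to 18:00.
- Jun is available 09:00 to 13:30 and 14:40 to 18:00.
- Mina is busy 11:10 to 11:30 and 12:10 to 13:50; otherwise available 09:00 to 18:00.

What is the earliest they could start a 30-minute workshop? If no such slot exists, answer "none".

Mina free within 09:00–18:00: 09:00–11:10, 11:30–12:10, 13:50–18:00.
Priya ∩ Chen: 09:30–09:40, 15:30–16:40.
Priya ∩ Chen ∩ Jun: 09:30–09:40, 15:30–16:40.
Priya ∩ Chen ∩ Jun ∩ Mina: 09:30–09:40, 15:30–16:40.
Windows ≥ 30 min: 15:30–16:40.
Earliest such window starts at 15:30.

15:30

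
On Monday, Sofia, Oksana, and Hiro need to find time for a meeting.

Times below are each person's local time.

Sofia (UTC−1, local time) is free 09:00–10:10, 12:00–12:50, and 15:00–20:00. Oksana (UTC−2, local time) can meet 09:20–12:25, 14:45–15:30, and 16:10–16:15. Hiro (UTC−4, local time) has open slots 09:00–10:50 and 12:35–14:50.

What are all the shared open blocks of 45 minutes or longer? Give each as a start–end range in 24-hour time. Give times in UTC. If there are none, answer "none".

13:00–13:50, 16:45–17:30

Sofia → UTC: 10:00–11:10, 13:00–13:50, 16:00–21:00.
Oksana → UTC: 11:20–14:25, 16:45–17:30, 18:10–18:15.
Hiro → UTC: 13:00–14:50, 16:35–18:50.
Sofia ∩ Oksana: 13:00–13:50, 16:45–17:30, 18:10–18:15.
Sofia ∩ Oksana ∩ Hiro: 13:00–13:50, 16:45–17:30, 18:10–18:15.
Windows ≥ 45 min: 13:00–13:50, 16:45–17:30.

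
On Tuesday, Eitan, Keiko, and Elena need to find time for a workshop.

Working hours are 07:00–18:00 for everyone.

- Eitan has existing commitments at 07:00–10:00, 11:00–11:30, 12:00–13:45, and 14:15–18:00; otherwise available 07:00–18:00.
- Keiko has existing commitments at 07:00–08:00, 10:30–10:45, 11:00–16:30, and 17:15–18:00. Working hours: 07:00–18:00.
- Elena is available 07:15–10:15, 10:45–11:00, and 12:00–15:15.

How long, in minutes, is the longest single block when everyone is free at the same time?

Eitan free within 07:00–18:00: 10:00–11:00, 11:30–12:00, 13:45–14:15.
Keiko free within 07:00–18:00: 08:00–10:30, 10:45–11:00, 16:30–17:15.
Eitan ∩ Keiko: 10:00–10:30, 10:45–11:00.
Eitan ∩ Keiko ∩ Elena: 10:00–10:15, 10:45–11:00.
Common window lengths: 15, 15 min; longest is 15.

15 minutes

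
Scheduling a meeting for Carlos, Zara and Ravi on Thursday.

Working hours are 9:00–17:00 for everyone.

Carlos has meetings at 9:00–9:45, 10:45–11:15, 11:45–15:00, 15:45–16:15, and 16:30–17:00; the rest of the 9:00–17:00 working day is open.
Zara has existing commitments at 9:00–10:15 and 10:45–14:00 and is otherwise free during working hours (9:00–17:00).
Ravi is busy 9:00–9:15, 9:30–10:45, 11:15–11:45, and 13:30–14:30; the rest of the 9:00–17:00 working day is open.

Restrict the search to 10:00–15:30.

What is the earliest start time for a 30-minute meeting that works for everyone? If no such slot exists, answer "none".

Carlos free within 09:00–17:00: 09:45–10:45, 11:15–11:45, 15:00–15:45, 16:15–16:30.
Zara free within 09:00–17:00: 10:15–10:45, 14:00–17:00.
Ravi free within 09:00–17:00: 09:15–09:30, 10:45–11:15, 11:45–13:30, 14:30–17:00.
Carlos ∩ Zara: 10:15–10:45, 15:00–15:45, 16:15–16:30.
Carlos ∩ Zara ∩ Ravi: 15:00–15:45, 16:15–16:30.
Restricted to 10:00–15:30: 15:00–15:30.
Windows ≥ 30 min: 15:00–15:30.
Earliest such window starts at 15:00.

15:00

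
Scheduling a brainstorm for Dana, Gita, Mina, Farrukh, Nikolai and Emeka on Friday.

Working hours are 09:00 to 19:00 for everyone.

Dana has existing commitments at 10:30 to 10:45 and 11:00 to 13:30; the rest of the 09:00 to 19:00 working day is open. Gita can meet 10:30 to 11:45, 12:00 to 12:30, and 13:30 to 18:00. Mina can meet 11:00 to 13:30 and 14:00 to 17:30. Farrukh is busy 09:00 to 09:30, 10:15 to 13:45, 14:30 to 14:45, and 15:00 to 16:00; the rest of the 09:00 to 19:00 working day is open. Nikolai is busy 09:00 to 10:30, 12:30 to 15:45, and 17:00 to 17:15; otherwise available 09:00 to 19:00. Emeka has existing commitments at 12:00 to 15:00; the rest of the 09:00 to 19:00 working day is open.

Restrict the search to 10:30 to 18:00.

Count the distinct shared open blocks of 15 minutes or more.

Dana free within 09:00–19:00: 09:00–10:30, 10:45–11:00, 13:30–19:00.
Farrukh free within 09:00–19:00: 09:30–10:15, 13:45–14:30, 14:45–15:00, 16:00–19:00.
Nikolai free within 09:00–19:00: 10:30–12:30, 15:45–17:00, 17:15–19:00.
Emeka free within 09:00–19:00: 09:00–12:00, 15:00–19:00.
Dana ∩ Gita: 10:45–11:00, 13:30–18:00.
Dana ∩ Gita ∩ Mina: 14:00–17:30.
Dana ∩ Gita ∩ Mina ∩ Farrukh: 14:00–14:30, 14:45–15:00, 16:00–17:30.
Dana ∩ Gita ∩ Mina ∩ Farrukh ∩ Nikolai: 16:00–17:00, 17:15–17:30.
Dana ∩ Gita ∩ Mina ∩ Farrukh ∩ Nikolai ∩ Emeka: 16:00–17:00, 17:15–17:30.
Restricted to 10:30–18:00: 16:00–17:00, 17:15–17:30.
Windows ≥ 15 min: 16:00–17:00, 17:15–17:30.
That's 2 windows.

2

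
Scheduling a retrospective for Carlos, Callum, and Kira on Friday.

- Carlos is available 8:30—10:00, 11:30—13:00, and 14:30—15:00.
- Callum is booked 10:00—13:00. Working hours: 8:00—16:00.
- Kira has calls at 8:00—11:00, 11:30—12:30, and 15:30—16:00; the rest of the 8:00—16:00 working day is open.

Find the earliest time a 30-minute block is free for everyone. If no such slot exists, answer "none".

Callum free within 08:00–16:00: 08:00–10:00, 13:00–16:00.
Kira free within 08:00–16:00: 11:00–11:30, 12:30–15:30.
Carlos ∩ Callum: 08:30–10:00, 14:30–15:00.
Carlos ∩ Callum ∩ Kira: 14:30–15:00.
Windows ≥ 30 min: 14:30–15:00.
Earliest such window starts at 14:30.

14:30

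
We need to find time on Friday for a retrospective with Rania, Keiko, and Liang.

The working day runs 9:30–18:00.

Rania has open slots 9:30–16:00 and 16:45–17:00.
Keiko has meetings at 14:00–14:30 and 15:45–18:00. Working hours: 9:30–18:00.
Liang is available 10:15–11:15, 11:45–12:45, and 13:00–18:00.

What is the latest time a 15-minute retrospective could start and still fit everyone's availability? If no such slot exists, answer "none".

15:30

Keiko free within 09:30–18:00: 09:30–14:00, 14:30–15:45.
Rania ∩ Keiko: 09:30–14:00, 14:30–15:45.
Rania ∩ Keiko ∩ Liang: 10:15–11:15, 11:45–12:45, 13:00–14:00, 14:30–15:45.
Windows ≥ 15 min: 10:15–11:15, 11:45–12:45, 13:00–14:00, 14:30–15:45.
Latest start in the last window 14:30–15:45 is 15:45 − 15 min = 15:30.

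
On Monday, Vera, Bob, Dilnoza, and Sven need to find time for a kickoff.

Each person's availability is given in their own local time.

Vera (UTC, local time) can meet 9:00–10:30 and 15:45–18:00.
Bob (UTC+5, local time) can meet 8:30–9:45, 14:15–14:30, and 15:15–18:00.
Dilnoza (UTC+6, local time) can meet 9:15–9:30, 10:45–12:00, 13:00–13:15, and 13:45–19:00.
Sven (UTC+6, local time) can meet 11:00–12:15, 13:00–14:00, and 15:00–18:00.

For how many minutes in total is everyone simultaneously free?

Vera → UTC: 09:00–10:30, 15:45–18:00.
Bob → UTC: 03:30–04:45, 09:15–09:30, 10:15–13:00.
Dilnoza → UTC: 03:15–03:30, 04:45–06:00, 07:00–07:15, 07:45–13:00.
Sven → UTC: 05:00–06:15, 07:00–08:00, 09:00–12:00.
Vera ∩ Bob: 09:15–09:30, 10:15–10:30.
Vera ∩ Bob ∩ Dilnoza: 09:15–09:30, 10:15–10:30.
Vera ∩ Bob ∩ Dilnoza ∩ Sven: 09:15–09:30, 10:15–10:30.
Total common minutes: 15 + 15 = 30.

30 minutes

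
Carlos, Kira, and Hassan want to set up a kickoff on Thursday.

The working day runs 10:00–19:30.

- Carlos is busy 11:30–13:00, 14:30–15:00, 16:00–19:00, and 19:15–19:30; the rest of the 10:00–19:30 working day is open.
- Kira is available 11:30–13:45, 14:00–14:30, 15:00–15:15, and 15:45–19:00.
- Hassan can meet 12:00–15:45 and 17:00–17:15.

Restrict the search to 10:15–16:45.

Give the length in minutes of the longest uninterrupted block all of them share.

Carlos free within 10:00–19:30: 10:00–11:30, 13:00–14:30, 15:00–16:00, 19:00–19:15.
Carlos ∩ Kira: 13:00–13:45, 14:00–14:30, 15:00–15:15, 15:45–16:00.
Carlos ∩ Kira ∩ Hassan: 13:00–13:45, 14:00–14:30, 15:00–15:15.
Restricted to 10:15–16:45: 13:00–13:45, 14:00–14:30, 15:00–15:15.
Common window lengths: 45, 30, 15 min; longest is 45.

45 minutes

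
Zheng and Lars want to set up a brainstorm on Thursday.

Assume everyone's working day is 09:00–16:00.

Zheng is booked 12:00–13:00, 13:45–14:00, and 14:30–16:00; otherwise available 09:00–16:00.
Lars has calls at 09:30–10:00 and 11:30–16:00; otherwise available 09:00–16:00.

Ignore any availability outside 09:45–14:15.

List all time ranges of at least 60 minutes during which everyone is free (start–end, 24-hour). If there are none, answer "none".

10:00–11:30

Zheng free within 09:00–16:00: 09:00–12:00, 13:00–13:45, 14:00–14:30.
Lars free within 09:00–16:00: 09:00–09:30, 10:00–11:30.
Zheng ∩ Lars: 09:00–09:30, 10:00–11:30.
Restricted to 09:45–14:15: 10:00–11:30.
Windows ≥ 60 min: 10:00–11:30.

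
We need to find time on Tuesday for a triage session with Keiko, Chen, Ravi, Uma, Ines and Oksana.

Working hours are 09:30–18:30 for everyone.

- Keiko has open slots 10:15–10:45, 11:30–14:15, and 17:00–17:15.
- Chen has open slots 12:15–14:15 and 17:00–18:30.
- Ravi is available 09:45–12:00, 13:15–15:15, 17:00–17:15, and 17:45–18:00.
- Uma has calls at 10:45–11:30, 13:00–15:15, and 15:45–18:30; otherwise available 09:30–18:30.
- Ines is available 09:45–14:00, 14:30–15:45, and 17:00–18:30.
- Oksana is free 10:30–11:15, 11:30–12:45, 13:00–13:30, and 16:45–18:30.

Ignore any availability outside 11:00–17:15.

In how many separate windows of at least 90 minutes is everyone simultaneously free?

0

Uma free within 09:30–18:30: 09:30–10:45, 11:30–13:00, 15:15–15:45.
Keiko ∩ Chen: 12:15–14:15, 17:00–17:15.
Keiko ∩ Chen ∩ Ravi: 13:15–14:15, 17:00–17:15.
Keiko ∩ Chen ∩ Ravi ∩ Uma: (none).
Keiko ∩ Chen ∩ Ravi ∩ Uma ∩ Ines: (none).
Keiko ∩ Chen ∩ Ravi ∩ Uma ∩ Ines ∩ Oksana: (none).
Restricted to 11:00–17:15: (none).
Windows ≥ 90 min: (none).
That's 0 windows.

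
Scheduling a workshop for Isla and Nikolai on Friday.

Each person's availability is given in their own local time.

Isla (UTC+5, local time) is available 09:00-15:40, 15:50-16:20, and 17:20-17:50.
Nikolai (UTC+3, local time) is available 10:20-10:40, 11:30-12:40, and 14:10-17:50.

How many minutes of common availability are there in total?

Isla → UTC: 04:00–10:40, 10:50–11:20, 12:20–12:50.
Nikolai → UTC: 07:20–07:40, 08:30–09:40, 11:10–14:50.
Isla ∩ Nikolai: 07:20–07:40, 08:30–09:40, 11:10–11:20, 12:20–12:50.
Total common minutes: 20 + 70 + 10 + 30 = 130.

130 minutes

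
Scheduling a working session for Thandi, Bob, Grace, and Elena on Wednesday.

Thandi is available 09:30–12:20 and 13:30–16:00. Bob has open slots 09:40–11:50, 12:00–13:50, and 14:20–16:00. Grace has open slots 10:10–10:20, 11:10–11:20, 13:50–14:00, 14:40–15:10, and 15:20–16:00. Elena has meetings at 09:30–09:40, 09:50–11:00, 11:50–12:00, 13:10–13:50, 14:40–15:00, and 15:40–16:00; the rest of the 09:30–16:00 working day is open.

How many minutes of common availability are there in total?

40 minutes

Elena free within 09:30–16:00: 09:40–09:50, 11:00–11:50, 12:00–13:10, 13:50–14:40, 15:00–15:40.
Thandi ∩ Bob: 09:40–11:50, 12:00–12:20, 13:30–13:50, 14:20–16:00.
Thandi ∩ Bob ∩ Grace: 10:10–10:20, 11:10–11:20, 14:40–15:10, 15:20–16:00.
Thandi ∩ Bob ∩ Grace ∩ Elena: 11:10–11:20, 15:00–15:10, 15:20–15:40.
Total common minutes: 10 + 10 + 20 = 40.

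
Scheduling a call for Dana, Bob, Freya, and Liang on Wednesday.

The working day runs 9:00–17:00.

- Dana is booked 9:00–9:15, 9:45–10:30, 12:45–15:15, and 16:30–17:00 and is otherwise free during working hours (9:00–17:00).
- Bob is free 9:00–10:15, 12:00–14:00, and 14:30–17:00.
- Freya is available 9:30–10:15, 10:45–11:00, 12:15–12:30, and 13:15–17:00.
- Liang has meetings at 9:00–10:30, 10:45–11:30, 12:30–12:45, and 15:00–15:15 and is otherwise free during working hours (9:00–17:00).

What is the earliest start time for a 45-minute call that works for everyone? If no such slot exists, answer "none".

Dana free within 09:00–17:00: 09:15–09:45, 10:30–12:45, 15:15–16:30.
Liang free within 09:00–17:00: 10:30–10:45, 11:30–12:30, 12:45–15:00, 15:15–17:00.
Dana ∩ Bob: 09:15–09:45, 12:00–12:45, 15:15–16:30.
Dana ∩ Bob ∩ Freya: 09:30–09:45, 12:15–12:30, 15:15–16:30.
Dana ∩ Bob ∩ Freya ∩ Liang: 12:15–12:30, 15:15–16:30.
Windows ≥ 45 min: 15:15–16:30.
Earliest such window starts at 15:15.

15:15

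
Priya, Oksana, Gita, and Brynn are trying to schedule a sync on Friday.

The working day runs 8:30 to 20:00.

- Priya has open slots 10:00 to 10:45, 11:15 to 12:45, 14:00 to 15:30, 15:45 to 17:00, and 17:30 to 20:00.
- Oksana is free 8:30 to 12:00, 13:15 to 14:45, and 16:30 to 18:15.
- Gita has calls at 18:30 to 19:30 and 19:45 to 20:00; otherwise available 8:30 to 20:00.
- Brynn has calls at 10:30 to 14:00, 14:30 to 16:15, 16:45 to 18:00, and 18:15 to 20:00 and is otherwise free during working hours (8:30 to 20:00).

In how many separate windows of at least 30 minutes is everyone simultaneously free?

2

Gita free within 08:30–20:00: 08:30–18:30, 19:30–19:45.
Brynn free within 08:30–20:00: 08:30–10:30, 14:00–14:30, 16:15–16:45, 18:00–18:15.
Priya ∩ Oksana: 10:00–10:45, 11:15–12:00, 14:00–14:45, 16:30–17:00, 17:30–18:15.
Priya ∩ Oksana ∩ Gita: 10:00–10:45, 11:15–12:00, 14:00–14:45, 16:30–17:00, 17:30–18:15.
Priya ∩ Oksana ∩ Gita ∩ Brynn: 10:00–10:30, 14:00–14:30, 16:30–16:45, 18:00–18:15.
Windows ≥ 30 min: 10:00–10:30, 14:00–14:30.
That's 2 windows.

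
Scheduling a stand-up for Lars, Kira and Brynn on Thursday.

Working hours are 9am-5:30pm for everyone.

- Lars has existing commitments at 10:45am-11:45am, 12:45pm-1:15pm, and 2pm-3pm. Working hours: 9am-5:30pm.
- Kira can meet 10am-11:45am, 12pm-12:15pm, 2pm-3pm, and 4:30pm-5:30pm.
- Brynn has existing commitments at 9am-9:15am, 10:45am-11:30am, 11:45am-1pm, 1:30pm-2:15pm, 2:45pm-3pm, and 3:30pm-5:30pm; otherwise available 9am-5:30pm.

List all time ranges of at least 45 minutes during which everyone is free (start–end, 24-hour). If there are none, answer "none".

Lars free within 09:00–17:30: 09:00–10:45, 11:45–12:45, 13:15–14:00, 15:00–17:30.
Brynn free within 09:00–17:30: 09:15–10:45, 11:30–11:45, 13:00–13:30, 14:15–14:45, 15:00–15:30.
Lars ∩ Kira: 10:00–10:45, 12:00–12:15, 16:30–17:30.
Lars ∩ Kira ∩ Brynn: 10:00–10:45.
Windows ≥ 45 min: 10:00–10:45.

10:00–10:45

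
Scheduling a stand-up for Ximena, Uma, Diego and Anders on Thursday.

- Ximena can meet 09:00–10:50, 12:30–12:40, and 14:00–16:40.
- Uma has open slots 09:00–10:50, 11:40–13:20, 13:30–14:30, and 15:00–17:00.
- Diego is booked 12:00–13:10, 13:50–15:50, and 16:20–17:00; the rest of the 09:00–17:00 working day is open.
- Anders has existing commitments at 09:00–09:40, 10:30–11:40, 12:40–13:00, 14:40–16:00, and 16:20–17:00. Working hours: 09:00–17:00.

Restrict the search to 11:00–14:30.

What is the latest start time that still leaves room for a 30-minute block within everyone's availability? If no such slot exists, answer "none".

Diego free within 09:00–17:00: 09:00–12:00, 13:10–13:50, 15:50–16:20.
Anders free within 09:00–17:00: 09:40–10:30, 11:40–12:40, 13:00–14:40, 16:00–16:20.
Ximena ∩ Uma: 09:00–10:50, 12:30–12:40, 14:00–14:30, 15:00–16:40.
Ximena ∩ Uma ∩ Diego: 09:00–10:50, 15:50–16:20.
Ximena ∩ Uma ∩ Diego ∩ Anders: 09:40–10:30, 16:00–16:20.
Restricted to 11:00–14:30: (none).
Windows ≥ 30 min: (none).

none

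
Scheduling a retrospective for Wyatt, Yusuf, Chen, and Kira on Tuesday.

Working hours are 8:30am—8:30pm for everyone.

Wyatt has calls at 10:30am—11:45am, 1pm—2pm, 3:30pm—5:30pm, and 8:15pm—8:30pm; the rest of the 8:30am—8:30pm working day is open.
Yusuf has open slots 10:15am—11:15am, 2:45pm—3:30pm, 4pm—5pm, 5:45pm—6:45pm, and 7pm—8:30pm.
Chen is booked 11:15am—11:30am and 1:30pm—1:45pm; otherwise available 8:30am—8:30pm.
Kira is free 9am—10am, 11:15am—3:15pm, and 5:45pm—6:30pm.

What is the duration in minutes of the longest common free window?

45 minutes

Wyatt free within 08:30–20:30: 08:30–10:30, 11:45–13:00, 14:00–15:30, 17:30–20:15.
Chen free within 08:30–20:30: 08:30–11:15, 11:30–13:30, 13:45–20:30.
Wyatt ∩ Yusuf: 10:15–10:30, 14:45–15:30, 17:45–18:45, 19:00–20:15.
Wyatt ∩ Yusuf ∩ Chen: 10:15–10:30, 14:45–15:30, 17:45–18:45, 19:00–20:15.
Wyatt ∩ Yusuf ∩ Chen ∩ Kira: 14:45–15:15, 17:45–18:30.
Common window lengths: 30, 45 min; longest is 45.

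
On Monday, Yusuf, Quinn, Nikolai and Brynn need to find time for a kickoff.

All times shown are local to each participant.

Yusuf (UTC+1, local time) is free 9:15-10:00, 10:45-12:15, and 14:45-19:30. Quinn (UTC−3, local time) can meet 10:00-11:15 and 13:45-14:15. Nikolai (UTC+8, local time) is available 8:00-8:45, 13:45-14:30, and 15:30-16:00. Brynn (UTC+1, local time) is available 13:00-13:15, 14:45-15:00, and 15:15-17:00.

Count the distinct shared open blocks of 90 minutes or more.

Yusuf → UTC: 08:15–09:00, 09:45–11:15, 13:45–18:30.
Quinn → UTC: 13:00–14:15, 16:45–17:15.
Nikolai → UTC: 00:00–00:45, 05:45–06:30, 07:30–08:00.
Brynn → UTC: 12:00–12:15, 13:45–14:00, 14:15–16:00.
Yusuf ∩ Quinn: 13:45–14:15, 16:45–17:15.
Yusuf ∩ Quinn ∩ Nikolai: (none).
Yusuf ∩ Quinn ∩ Nikolai ∩ Brynn: (none).
Windows ≥ 90 min: (none).
That's 0 windows.

0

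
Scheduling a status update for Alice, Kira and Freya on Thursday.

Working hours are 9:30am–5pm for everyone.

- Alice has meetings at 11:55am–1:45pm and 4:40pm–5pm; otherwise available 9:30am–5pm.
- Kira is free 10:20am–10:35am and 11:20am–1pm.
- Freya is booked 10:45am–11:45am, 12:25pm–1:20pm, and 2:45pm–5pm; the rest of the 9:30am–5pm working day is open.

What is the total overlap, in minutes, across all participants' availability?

Alice free within 09:30–17:00: 09:30–11:55, 13:45–16:40.
Freya free within 09:30–17:00: 09:30–10:45, 11:45–12:25, 13:20–14:45.
Alice ∩ Kira: 10:20–10:35, 11:20–11:55.
Alice ∩ Kira ∩ Freya: 10:20–10:35, 11:45–11:55.
Total common minutes: 15 + 10 = 25.

25 minutes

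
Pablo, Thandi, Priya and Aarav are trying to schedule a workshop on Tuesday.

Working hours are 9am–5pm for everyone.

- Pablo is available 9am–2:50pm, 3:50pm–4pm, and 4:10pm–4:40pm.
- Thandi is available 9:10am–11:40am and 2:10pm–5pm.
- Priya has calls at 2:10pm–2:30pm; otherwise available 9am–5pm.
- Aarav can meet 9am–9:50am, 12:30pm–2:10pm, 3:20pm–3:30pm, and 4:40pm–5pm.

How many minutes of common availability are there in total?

40 minutes

Priya free within 09:00–17:00: 09:00–14:10, 14:30–17:00.
Pablo ∩ Thandi: 09:10–11:40, 14:10–14:50, 15:50–16:00, 16:10–16:40.
Pablo ∩ Thandi ∩ Priya: 09:10–11:40, 14:30–14:50, 15:50–16:00, 16:10–16:40.
Pablo ∩ Thandi ∩ Priya ∩ Aarav: 09:10–09:50.
Total common minutes: 40.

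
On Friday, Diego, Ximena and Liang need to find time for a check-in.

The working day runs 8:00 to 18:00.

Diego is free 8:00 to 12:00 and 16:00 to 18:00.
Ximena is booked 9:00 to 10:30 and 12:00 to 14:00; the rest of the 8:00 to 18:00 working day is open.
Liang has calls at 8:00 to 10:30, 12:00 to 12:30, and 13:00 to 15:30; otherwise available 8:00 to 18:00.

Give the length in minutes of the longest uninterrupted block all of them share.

120 minutes

Ximena free within 08:00–18:00: 08:00–09:00, 10:30–12:00, 14:00–18:00.
Liang free within 08:00–18:00: 10:30–12:00, 12:30–13:00, 15:30–18:00.
Diego ∩ Ximena: 08:00–09:00, 10:30–12:00, 16:00–18:00.
Diego ∩ Ximena ∩ Liang: 10:30–12:00, 16:00–18:00.
Common window lengths: 90, 120 min; longest is 120.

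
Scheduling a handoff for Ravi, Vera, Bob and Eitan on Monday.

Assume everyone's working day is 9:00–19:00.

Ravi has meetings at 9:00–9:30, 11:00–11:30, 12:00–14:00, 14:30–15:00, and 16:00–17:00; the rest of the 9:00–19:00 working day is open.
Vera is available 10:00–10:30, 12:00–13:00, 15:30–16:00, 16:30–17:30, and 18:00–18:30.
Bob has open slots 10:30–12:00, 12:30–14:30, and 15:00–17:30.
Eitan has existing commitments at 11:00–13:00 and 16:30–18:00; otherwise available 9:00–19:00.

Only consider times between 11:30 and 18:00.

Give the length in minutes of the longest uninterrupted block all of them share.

Ravi free within 09:00–19:00: 09:30–11:00, 11:30–12:00, 14:00–14:30, 15:00–16:00, 17:00–19:00.
Eitan free within 09:00–19:00: 09:00–11:00, 13:00–16:30, 18:00–19:00.
Ravi ∩ Vera: 10:00–10:30, 15:30–16:00, 17:00–17:30, 18:00–18:30.
Ravi ∩ Vera ∩ Bob: 15:30–16:00, 17:00–17:30.
Ravi ∩ Vera ∩ Bob ∩ Eitan: 15:30–16:00.
Restricted to 11:30–18:00: 15:30–16:00.
Single common window of 30 minutes.

30 minutes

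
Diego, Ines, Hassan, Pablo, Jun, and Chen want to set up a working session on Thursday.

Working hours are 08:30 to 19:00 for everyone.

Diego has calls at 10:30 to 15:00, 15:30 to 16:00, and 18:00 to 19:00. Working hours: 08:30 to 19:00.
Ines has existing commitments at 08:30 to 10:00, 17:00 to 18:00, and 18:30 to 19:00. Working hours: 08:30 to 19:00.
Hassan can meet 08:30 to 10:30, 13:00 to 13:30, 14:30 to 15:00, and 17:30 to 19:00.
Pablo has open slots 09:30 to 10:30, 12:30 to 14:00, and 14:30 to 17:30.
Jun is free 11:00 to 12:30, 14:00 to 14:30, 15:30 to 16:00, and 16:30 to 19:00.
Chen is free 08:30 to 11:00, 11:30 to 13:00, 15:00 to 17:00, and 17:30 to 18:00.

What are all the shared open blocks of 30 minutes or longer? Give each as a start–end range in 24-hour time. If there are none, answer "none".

none

Diego free within 08:30–19:00: 08:30–10:30, 15:00–15:30, 16:00–18:00.
Ines free within 08:30–19:00: 10:00–17:00, 18:00–18:30.
Diego ∩ Ines: 10:00–10:30, 15:00–15:30, 16:00–17:00.
Diego ∩ Ines ∩ Hassan: 10:00–10:30.
Diego ∩ Ines ∩ Hassan ∩ Pablo: 10:00–10:30.
Diego ∩ Ines ∩ Hassan ∩ Pablo ∩ Jun: (none).
Diego ∩ Ines ∩ Hassan ∩ Pablo ∩ Jun ∩ Chen: (none).
Windows ≥ 30 min: (none).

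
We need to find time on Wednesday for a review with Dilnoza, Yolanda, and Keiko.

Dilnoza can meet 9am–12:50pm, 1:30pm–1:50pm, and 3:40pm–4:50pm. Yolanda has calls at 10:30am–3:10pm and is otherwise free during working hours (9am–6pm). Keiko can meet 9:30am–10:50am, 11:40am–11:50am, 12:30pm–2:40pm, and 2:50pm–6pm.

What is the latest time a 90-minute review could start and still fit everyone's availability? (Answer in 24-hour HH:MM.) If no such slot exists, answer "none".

none

Yolanda free within 09:00–18:00: 09:00–10:30, 15:10–18:00.
Dilnoza ∩ Yolanda: 09:00–10:30, 15:40–16:50.
Dilnoza ∩ Yolanda ∩ Keiko: 09:30–10:30, 15:40–16:50.
Windows ≥ 90 min: (none).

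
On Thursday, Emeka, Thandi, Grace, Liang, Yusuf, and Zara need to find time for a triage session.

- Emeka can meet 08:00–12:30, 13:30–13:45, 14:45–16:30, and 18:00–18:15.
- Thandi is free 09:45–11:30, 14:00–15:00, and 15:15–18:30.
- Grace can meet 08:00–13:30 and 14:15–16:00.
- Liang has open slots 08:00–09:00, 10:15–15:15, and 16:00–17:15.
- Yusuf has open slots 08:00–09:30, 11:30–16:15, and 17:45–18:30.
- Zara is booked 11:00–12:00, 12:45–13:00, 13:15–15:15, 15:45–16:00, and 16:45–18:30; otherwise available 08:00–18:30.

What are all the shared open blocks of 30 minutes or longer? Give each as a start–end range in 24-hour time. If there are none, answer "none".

none

Zara free within 08:00–18:30: 08:00–11:00, 12:00–12:45, 13:00–13:15, 15:15–15:45, 16:00–16:45.
Emeka ∩ Thandi: 09:45–11:30, 14:45–15:00, 15:15–16:30, 18:00–18:15.
Emeka ∩ Thandi ∩ Grace: 09:45–11:30, 14:45–15:00, 15:15–16:00.
Emeka ∩ Thandi ∩ Grace ∩ Liang: 10:15–11:30, 14:45–15:00.
Emeka ∩ Thandi ∩ Grace ∩ Liang ∩ Yusuf: 14:45–15:00.
Emeka ∩ Thandi ∩ Grace ∩ Liang ∩ Yusuf ∩ Zara: (none).
Windows ≥ 30 min: (none).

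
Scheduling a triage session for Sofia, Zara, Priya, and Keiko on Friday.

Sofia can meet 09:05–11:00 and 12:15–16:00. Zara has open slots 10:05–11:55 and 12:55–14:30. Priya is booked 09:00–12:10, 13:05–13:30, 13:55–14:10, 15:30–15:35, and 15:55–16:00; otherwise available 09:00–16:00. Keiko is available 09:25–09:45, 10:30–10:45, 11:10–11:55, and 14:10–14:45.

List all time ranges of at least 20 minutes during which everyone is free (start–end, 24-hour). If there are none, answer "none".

Priya free within 09:00–16:00: 12:10–13:05, 13:30–13:55, 14:10–15:30, 15:35–15:55.
Sofia ∩ Zara: 10:05–11:00, 12:55–14:30.
Sofia ∩ Zara ∩ Priya: 12:55–13:05, 13:30–13:55, 14:10–14:30.
Sofia ∩ Zara ∩ Priya ∩ Keiko: 14:10–14:30.
Windows ≥ 20 min: 14:10–14:30.

14:10–14:30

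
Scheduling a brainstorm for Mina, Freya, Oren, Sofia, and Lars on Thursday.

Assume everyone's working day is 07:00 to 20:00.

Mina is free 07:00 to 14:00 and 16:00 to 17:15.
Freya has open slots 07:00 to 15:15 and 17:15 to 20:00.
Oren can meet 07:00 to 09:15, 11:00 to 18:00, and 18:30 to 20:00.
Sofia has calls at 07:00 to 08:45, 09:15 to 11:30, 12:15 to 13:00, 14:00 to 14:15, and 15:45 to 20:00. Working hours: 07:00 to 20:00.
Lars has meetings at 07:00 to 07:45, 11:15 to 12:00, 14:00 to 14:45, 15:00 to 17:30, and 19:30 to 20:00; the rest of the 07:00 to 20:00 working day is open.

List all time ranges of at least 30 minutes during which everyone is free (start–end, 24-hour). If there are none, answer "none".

Sofia free within 07:00–20:00: 08:45–09:15, 11:30–12:15, 13:00–14:00, 14:15–15:45.
Lars free within 07:00–20:00: 07:45–11:15, 12:00–14:00, 14:45–15:00, 17:30–19:30.
Mina ∩ Freya: 07:00–14:00.
Mina ∩ Freya ∩ Oren: 07:00–09:15, 11:00–14:00.
Mina ∩ Freya ∩ Oren ∩ Sofia: 08:45–09:15, 11:30–12:15, 13:00–14:00.
Mina ∩ Freya ∩ Oren ∩ Sofia ∩ Lars: 08:45–09:15, 12:00–12:15, 13:00–14:00.
Windows ≥ 30 min: 08:45–09:15, 13:00–14:00.

08:45–09:15, 13:00–14:00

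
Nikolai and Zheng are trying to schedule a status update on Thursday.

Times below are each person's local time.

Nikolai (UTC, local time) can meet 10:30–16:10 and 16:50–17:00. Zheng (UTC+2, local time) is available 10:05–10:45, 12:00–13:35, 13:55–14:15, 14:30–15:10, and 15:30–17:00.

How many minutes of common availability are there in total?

215 minutes

Nikolai → UTC: 10:30–16:10, 16:50–17:00.
Zheng → UTC: 08:05–08:45, 10:00–11:35, 11:55–12:15, 12:30–13:10, 13:30–15:00.
Nikolai ∩ Zheng: 10:30–11:35, 11:55–12:15, 12:30–13:10, 13:30–15:00.
Total common minutes: 65 + 20 + 40 + 90 = 215.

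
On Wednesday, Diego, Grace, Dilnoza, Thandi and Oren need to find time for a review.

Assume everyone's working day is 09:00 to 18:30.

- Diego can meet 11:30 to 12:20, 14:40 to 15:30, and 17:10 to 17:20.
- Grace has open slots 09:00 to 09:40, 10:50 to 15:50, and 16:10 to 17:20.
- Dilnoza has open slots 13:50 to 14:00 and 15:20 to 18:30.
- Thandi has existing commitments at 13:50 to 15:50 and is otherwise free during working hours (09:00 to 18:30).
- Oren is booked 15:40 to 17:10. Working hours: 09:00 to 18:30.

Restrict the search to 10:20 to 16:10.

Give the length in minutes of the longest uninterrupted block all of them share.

Thandi free within 09:00–18:30: 09:00–13:50, 15:50–18:30.
Oren free within 09:00–18:30: 09:00–15:40, 17:10–18:30.
Diego ∩ Grace: 11:30–12:20, 14:40–15:30, 17:10–17:20.
Diego ∩ Grace ∩ Dilnoza: 15:20–15:30, 17:10–17:20.
Diego ∩ Grace ∩ Dilnoza ∩ Thandi: 17:10–17:20.
Diego ∩ Grace ∩ Dilnoza ∩ Thandi ∩ Oren: 17:10–17:20.
Restricted to 10:20–16:10: (none).
No common window.

0 minutes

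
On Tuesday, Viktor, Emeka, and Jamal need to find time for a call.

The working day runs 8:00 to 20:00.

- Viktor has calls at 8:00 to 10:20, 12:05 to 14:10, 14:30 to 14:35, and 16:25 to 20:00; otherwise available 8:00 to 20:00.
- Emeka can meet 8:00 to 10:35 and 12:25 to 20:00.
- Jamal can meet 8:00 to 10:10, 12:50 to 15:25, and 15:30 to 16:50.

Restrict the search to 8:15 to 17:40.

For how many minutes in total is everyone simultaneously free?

125 minutes

Viktor free within 08:00–20:00: 10:20–12:05, 14:10–14:30, 14:35–16:25.
Viktor ∩ Emeka: 10:20–10:35, 14:10–14:30, 14:35–16:25.
Viktor ∩ Emeka ∩ Jamal: 14:10–14:30, 14:35–15:25, 15:30–16:25.
Restricted to 08:15–17:40: 14:10–14:30, 14:35–15:25, 15:30–16:25.
Total common minutes: 20 + 50 + 55 = 125.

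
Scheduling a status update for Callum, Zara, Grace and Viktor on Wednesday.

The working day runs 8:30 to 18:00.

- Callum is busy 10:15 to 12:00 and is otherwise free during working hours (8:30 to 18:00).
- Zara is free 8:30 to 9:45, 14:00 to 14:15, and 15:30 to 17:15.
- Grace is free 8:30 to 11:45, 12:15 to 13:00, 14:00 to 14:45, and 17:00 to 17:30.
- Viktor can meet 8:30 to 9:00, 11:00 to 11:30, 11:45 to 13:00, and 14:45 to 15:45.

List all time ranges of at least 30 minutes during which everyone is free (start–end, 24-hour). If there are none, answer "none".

08:30–09:00

Callum free within 08:30–18:00: 08:30–10:15, 12:00–18:00.
Callum ∩ Zara: 08:30–09:45, 14:00–14:15, 15:30–17:15.
Callum ∩ Zara ∩ Grace: 08:30–09:45, 14:00–14:15, 17:00–17:15.
Callum ∩ Zara ∩ Grace ∩ Viktor: 08:30–09:00.
Windows ≥ 30 min: 08:30–09:00.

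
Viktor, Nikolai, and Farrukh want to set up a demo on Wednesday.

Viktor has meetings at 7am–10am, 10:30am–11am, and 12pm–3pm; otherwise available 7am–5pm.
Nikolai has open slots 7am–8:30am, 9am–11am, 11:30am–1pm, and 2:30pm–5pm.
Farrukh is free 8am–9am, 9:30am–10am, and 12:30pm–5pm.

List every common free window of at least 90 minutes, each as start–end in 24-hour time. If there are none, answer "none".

Viktor free within 07:00–17:00: 10:00–10:30, 11:00–12:00, 15:00–17:00.
Viktor ∩ Nikolai: 10:00–10:30, 11:30–12:00, 15:00–17:00.
Viktor ∩ Nikolai ∩ Farrukh: 15:00–17:00.
Windows ≥ 90 min: 15:00–17:00.

15:00–17:00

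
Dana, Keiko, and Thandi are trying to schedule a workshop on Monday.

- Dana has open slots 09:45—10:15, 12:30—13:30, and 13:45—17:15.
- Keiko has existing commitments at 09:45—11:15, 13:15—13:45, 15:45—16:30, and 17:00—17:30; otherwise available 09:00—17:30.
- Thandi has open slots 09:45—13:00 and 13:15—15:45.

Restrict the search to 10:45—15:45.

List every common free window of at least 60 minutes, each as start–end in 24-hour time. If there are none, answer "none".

Keiko free within 09:00–17:30: 09:00–09:45, 11:15–13:15, 13:45–15:45, 16:30–17:00.
Dana ∩ Keiko: 12:30–13:15, 13:45–15:45, 16:30–17:00.
Dana ∩ Keiko ∩ Thandi: 12:30–13:00, 13:45–15:45.
Restricted to 10:45–15:45: 12:30–13:00, 13:45–15:45.
Windows ≥ 60 min: 13:45–15:45.

13:45–15:45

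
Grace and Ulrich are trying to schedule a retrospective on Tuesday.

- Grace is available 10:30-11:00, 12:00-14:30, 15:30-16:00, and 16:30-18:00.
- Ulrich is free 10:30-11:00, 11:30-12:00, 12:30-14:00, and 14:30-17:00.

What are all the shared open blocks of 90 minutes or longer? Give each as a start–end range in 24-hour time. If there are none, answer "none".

12:30–14:00

Grace ∩ Ulrich: 10:30–11:00, 12:30–14:00, 15:30–16:00, 16:30–17:00.
Windows ≥ 90 min: 12:30–14:00.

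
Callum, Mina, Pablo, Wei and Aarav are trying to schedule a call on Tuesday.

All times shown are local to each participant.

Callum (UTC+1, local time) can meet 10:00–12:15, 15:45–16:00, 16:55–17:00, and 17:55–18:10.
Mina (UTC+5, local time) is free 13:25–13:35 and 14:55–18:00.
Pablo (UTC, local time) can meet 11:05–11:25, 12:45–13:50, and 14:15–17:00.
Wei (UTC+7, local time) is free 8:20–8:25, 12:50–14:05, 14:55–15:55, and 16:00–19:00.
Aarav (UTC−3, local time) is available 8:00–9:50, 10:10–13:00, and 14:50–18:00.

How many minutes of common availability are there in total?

10 minutes

Callum → UTC: 09:00–11:15, 14:45–15:00, 15:55–16:00, 16:55–17:10.
Mina → UTC: 08:25–08:35, 09:55–13:00.
Pablo → UTC: 11:05–11:25, 12:45–13:50, 14:15–17:00.
Wei → UTC: 01:20–01:25, 05:50–07:05, 07:55–08:55, 09:00–12:00.
Aarav → UTC: 11:00–12:50, 13:10–16:00, 17:50–21:00.
Callum ∩ Mina: 09:55–11:15.
Callum ∩ Mina ∩ Pablo: 11:05–11:15.
Callum ∩ Mina ∩ Pablo ∩ Wei: 11:05–11:15.
Callum ∩ Mina ∩ Pablo ∩ Wei ∩ Aarav: 11:05–11:15.
Total common minutes: 10.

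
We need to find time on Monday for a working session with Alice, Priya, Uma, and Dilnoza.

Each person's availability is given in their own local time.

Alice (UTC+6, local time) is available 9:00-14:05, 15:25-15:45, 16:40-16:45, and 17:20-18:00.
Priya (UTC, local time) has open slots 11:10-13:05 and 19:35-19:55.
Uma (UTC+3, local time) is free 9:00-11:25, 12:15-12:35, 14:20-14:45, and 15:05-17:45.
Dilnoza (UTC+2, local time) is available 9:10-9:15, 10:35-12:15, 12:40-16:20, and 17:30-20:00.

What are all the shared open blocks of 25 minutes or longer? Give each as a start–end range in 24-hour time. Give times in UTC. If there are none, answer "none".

11:20–11:45

Alice → UTC: 03:00–08:05, 09:25–09:45, 10:40–10:45, 11:20–12:00.
Priya → UTC: 11:10–13:05, 19:35–19:55.
Uma → UTC: 06:00–08:25, 09:15–09:35, 11:20–11:45, 12:05–14:45.
Dilnoza → UTC: 07:10–07:15, 08:35–10:15, 10:40–14:20, 15:30–18:00.
Alice ∩ Priya: 11:20–12:00.
Alice ∩ Priya ∩ Uma: 11:20–11:45.
Alice ∩ Priya ∩ Uma ∩ Dilnoza: 11:20–11:45.
Windows ≥ 25 min: 11:20–11:45.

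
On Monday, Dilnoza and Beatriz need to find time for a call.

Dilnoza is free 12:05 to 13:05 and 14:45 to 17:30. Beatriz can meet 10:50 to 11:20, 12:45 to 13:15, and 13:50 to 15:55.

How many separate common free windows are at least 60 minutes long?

Dilnoza ∩ Beatriz: 12:45–13:05, 14:45–15:55.
Windows ≥ 60 min: 14:45–15:55.
That's 1 window.

1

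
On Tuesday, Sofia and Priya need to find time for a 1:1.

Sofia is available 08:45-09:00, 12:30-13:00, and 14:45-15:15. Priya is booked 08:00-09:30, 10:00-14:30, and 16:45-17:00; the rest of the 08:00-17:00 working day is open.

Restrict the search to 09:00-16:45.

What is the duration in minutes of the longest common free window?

Priya free within 08:00–17:00: 09:30–10:00, 14:30–16:45.
Sofia ∩ Priya: 14:45–15:15.
Restricted to 09:00–16:45: 14:45–15:15.
Single common window of 30 minutes.

30 minutes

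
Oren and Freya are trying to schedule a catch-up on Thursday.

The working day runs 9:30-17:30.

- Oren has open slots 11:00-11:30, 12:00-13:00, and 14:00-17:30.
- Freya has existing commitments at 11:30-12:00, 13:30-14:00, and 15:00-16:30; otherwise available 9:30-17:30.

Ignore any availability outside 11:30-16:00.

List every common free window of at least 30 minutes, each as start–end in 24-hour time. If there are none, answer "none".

12:00–13:00, 14:00–15:00

Freya free within 09:30–17:30: 09:30–11:30, 12:00–13:30, 14:00–15:00, 16:30–17:30.
Oren ∩ Freya: 11:00–11:30, 12:00–13:00, 14:00–15:00, 16:30–17:30.
Restricted to 11:30–16:00: 12:00–13:00, 14:00–15:00.
Windows ≥ 30 min: 12:00–13:00, 14:00–15:00.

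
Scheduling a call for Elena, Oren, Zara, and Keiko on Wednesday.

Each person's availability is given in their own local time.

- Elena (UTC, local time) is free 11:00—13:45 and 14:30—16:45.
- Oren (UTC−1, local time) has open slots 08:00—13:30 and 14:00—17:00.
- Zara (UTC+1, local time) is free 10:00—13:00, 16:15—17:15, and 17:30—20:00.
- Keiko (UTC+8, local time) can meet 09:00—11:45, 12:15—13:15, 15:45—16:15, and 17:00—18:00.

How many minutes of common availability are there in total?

0 minutes

Elena → UTC: 11:00–13:45, 14:30–16:45.
Oren → UTC: 09:00–14:30, 15:00–18:00.
Zara → UTC: 09:00–12:00, 15:15–16:15, 16:30–19:00.
Keiko → UTC: 01:00–03:45, 04:15–05:15, 07:45–08:15, 09:00–10:00.
Elena ∩ Oren: 11:00–13:45, 15:00–16:45.
Elena ∩ Oren ∩ Zara: 11:00–12:00, 15:15–16:15, 16:30–16:45.
Elena ∩ Oren ∩ Zara ∩ Keiko: (none).
Total common minutes: 0.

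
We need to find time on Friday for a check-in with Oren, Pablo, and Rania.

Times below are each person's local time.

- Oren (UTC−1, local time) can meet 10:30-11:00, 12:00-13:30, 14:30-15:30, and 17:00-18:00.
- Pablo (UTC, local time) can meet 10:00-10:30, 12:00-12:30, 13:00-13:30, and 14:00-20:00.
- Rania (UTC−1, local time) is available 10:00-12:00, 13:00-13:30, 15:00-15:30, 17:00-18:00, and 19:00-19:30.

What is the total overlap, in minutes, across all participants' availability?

Oren → UTC: 11:30–12:00, 13:00–14:30, 15:30–16:30, 18:00–19:00.
Pablo → UTC: 10:00–10:30, 12:00–12:30, 13:00–13:30, 14:00–20:00.
Rania → UTC: 11:00–13:00, 14:00–14:30, 16:00–16:30, 18:00–19:00, 20:00–20:30.
Oren ∩ Pablo: 13:00–13:30, 14:00–14:30, 15:30–16:30, 18:00–19:00.
Oren ∩ Pablo ∩ Rania: 14:00–14:30, 16:00–16:30, 18:00–19:00.
Total common minutes: 30 + 30 + 60 = 120.

120 minutes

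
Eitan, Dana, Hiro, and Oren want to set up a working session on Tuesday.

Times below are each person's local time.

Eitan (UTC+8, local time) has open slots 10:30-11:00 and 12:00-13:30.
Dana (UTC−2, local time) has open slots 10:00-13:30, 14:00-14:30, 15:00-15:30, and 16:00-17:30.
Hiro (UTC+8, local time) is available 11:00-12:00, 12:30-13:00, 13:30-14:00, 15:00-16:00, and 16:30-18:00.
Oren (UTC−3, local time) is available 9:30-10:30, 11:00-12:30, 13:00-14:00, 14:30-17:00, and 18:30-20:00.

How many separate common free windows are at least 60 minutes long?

Eitan → UTC: 02:30–03:00, 04:00–05:30.
Dana → UTC: 12:00–15:30, 16:00–16:30, 17:00–17:30, 18:00–19:30.
Hiro → UTC: 03:00–04:00, 04:30–05:00, 05:30–06:00, 07:00–08:00, 08:30–10:00.
Oren → UTC: 12:30–13:30, 14:00–15:30, 16:00–17:00, 17:30–20:00, 21:30–23:00.
Eitan ∩ Dana: (none).
Eitan ∩ Dana ∩ Hiro: (none).
Eitan ∩ Dana ∩ Hiro ∩ Oren: (none).
Windows ≥ 60 min: (none).
That's 0 windows.

0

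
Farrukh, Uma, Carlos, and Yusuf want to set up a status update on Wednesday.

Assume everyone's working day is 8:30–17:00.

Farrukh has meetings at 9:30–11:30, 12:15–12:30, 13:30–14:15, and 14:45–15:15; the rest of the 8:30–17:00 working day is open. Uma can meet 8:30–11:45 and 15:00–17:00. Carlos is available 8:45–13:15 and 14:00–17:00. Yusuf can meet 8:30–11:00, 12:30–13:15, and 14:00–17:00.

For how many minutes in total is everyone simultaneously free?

Farrukh free within 08:30–17:00: 08:30–09:30, 11:30–12:15, 12:30–13:30, 14:15–14:45, 15:15–17:00.
Farrukh ∩ Uma: 08:30–09:30, 11:30–11:45, 15:15–17:00.
Farrukh ∩ Uma ∩ Carlos: 08:45–09:30, 11:30–11:45, 15:15–17:00.
Farrukh ∩ Uma ∩ Carlos ∩ Yusuf: 08:45–09:30, 15:15–17:00.
Total common minutes: 45 + 105 = 150.

150 minutes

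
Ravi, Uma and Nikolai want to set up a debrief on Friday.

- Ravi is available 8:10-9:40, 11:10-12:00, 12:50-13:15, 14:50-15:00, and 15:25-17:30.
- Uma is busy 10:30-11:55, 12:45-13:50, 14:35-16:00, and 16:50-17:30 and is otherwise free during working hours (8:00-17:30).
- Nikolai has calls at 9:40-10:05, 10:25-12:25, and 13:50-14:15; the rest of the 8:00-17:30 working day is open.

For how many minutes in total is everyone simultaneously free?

140 minutes

Uma free within 08:00–17:30: 08:00–10:30, 11:55–12:45, 13:50–14:35, 16:00–16:50.
Nikolai free within 08:00–17:30: 08:00–09:40, 10:05–10:25, 12:25–13:50, 14:15–17:30.
Ravi ∩ Uma: 08:10–09:40, 11:55–12:00, 16:00–16:50.
Ravi ∩ Uma ∩ Nikolai: 08:10–09:40, 16:00–16:50.
Total common minutes: 90 + 50 = 140.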